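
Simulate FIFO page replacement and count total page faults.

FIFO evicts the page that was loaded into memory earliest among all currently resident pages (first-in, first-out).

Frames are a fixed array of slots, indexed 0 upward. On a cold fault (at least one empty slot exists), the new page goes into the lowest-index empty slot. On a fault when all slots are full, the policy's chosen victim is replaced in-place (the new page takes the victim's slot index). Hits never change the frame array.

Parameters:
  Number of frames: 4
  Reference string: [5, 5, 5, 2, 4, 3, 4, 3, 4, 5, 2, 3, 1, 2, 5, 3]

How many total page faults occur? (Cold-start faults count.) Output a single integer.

Step 0: ref 5 → FAULT, frames=[5,-,-,-]
Step 1: ref 5 → HIT, frames=[5,-,-,-]
Step 2: ref 5 → HIT, frames=[5,-,-,-]
Step 3: ref 2 → FAULT, frames=[5,2,-,-]
Step 4: ref 4 → FAULT, frames=[5,2,4,-]
Step 5: ref 3 → FAULT, frames=[5,2,4,3]
Step 6: ref 4 → HIT, frames=[5,2,4,3]
Step 7: ref 3 → HIT, frames=[5,2,4,3]
Step 8: ref 4 → HIT, frames=[5,2,4,3]
Step 9: ref 5 → HIT, frames=[5,2,4,3]
Step 10: ref 2 → HIT, frames=[5,2,4,3]
Step 11: ref 3 → HIT, frames=[5,2,4,3]
Step 12: ref 1 → FAULT (evict 5), frames=[1,2,4,3]
Step 13: ref 2 → HIT, frames=[1,2,4,3]
Step 14: ref 5 → FAULT (evict 2), frames=[1,5,4,3]
Step 15: ref 3 → HIT, frames=[1,5,4,3]
Total faults: 6

Answer: 6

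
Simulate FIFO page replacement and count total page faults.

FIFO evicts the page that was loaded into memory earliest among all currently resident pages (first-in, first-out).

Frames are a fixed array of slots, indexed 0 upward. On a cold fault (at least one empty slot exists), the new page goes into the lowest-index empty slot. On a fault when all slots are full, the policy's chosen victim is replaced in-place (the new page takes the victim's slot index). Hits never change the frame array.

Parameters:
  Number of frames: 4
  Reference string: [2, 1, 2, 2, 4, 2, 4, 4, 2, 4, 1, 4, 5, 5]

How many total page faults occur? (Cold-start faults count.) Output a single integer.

Step 0: ref 2 → FAULT, frames=[2,-,-,-]
Step 1: ref 1 → FAULT, frames=[2,1,-,-]
Step 2: ref 2 → HIT, frames=[2,1,-,-]
Step 3: ref 2 → HIT, frames=[2,1,-,-]
Step 4: ref 4 → FAULT, frames=[2,1,4,-]
Step 5: ref 2 → HIT, frames=[2,1,4,-]
Step 6: ref 4 → HIT, frames=[2,1,4,-]
Step 7: ref 4 → HIT, frames=[2,1,4,-]
Step 8: ref 2 → HIT, frames=[2,1,4,-]
Step 9: ref 4 → HIT, frames=[2,1,4,-]
Step 10: ref 1 → HIT, frames=[2,1,4,-]
Step 11: ref 4 → HIT, frames=[2,1,4,-]
Step 12: ref 5 → FAULT, frames=[2,1,4,5]
Step 13: ref 5 → HIT, frames=[2,1,4,5]
Total faults: 4

Answer: 4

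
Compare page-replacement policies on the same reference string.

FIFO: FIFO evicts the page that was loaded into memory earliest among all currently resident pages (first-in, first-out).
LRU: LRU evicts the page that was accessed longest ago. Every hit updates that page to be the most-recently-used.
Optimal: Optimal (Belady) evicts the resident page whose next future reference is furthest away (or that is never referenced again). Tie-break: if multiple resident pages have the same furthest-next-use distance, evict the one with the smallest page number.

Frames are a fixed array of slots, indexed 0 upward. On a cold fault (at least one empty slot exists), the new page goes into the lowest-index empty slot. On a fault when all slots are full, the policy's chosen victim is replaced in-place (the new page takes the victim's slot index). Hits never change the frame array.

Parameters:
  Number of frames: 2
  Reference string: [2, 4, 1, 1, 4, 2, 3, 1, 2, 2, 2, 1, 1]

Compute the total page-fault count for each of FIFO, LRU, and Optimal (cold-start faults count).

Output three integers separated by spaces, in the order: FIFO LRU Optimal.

Answer: 7 7 6

Derivation:
--- FIFO ---
  step 0: ref 2 -> FAULT, frames=[2,-] (faults so far: 1)
  step 1: ref 4 -> FAULT, frames=[2,4] (faults so far: 2)
  step 2: ref 1 -> FAULT, evict 2, frames=[1,4] (faults so far: 3)
  step 3: ref 1 -> HIT, frames=[1,4] (faults so far: 3)
  step 4: ref 4 -> HIT, frames=[1,4] (faults so far: 3)
  step 5: ref 2 -> FAULT, evict 4, frames=[1,2] (faults so far: 4)
  step 6: ref 3 -> FAULT, evict 1, frames=[3,2] (faults so far: 5)
  step 7: ref 1 -> FAULT, evict 2, frames=[3,1] (faults so far: 6)
  step 8: ref 2 -> FAULT, evict 3, frames=[2,1] (faults so far: 7)
  step 9: ref 2 -> HIT, frames=[2,1] (faults so far: 7)
  step 10: ref 2 -> HIT, frames=[2,1] (faults so far: 7)
  step 11: ref 1 -> HIT, frames=[2,1] (faults so far: 7)
  step 12: ref 1 -> HIT, frames=[2,1] (faults so far: 7)
  FIFO total faults: 7
--- LRU ---
  step 0: ref 2 -> FAULT, frames=[2,-] (faults so far: 1)
  step 1: ref 4 -> FAULT, frames=[2,4] (faults so far: 2)
  step 2: ref 1 -> FAULT, evict 2, frames=[1,4] (faults so far: 3)
  step 3: ref 1 -> HIT, frames=[1,4] (faults so far: 3)
  step 4: ref 4 -> HIT, frames=[1,4] (faults so far: 3)
  step 5: ref 2 -> FAULT, evict 1, frames=[2,4] (faults so far: 4)
  step 6: ref 3 -> FAULT, evict 4, frames=[2,3] (faults so far: 5)
  step 7: ref 1 -> FAULT, evict 2, frames=[1,3] (faults so far: 6)
  step 8: ref 2 -> FAULT, evict 3, frames=[1,2] (faults so far: 7)
  step 9: ref 2 -> HIT, frames=[1,2] (faults so far: 7)
  step 10: ref 2 -> HIT, frames=[1,2] (faults so far: 7)
  step 11: ref 1 -> HIT, frames=[1,2] (faults so far: 7)
  step 12: ref 1 -> HIT, frames=[1,2] (faults so far: 7)
  LRU total faults: 7
--- Optimal ---
  step 0: ref 2 -> FAULT, frames=[2,-] (faults so far: 1)
  step 1: ref 4 -> FAULT, frames=[2,4] (faults so far: 2)
  step 2: ref 1 -> FAULT, evict 2, frames=[1,4] (faults so far: 3)
  step 3: ref 1 -> HIT, frames=[1,4] (faults so far: 3)
  step 4: ref 4 -> HIT, frames=[1,4] (faults so far: 3)
  step 5: ref 2 -> FAULT, evict 4, frames=[1,2] (faults so far: 4)
  step 6: ref 3 -> FAULT, evict 2, frames=[1,3] (faults so far: 5)
  step 7: ref 1 -> HIT, frames=[1,3] (faults so far: 5)
  step 8: ref 2 -> FAULT, evict 3, frames=[1,2] (faults so far: 6)
  step 9: ref 2 -> HIT, frames=[1,2] (faults so far: 6)
  step 10: ref 2 -> HIT, frames=[1,2] (faults so far: 6)
  step 11: ref 1 -> HIT, frames=[1,2] (faults so far: 6)
  step 12: ref 1 -> HIT, frames=[1,2] (faults so far: 6)
  Optimal total faults: 6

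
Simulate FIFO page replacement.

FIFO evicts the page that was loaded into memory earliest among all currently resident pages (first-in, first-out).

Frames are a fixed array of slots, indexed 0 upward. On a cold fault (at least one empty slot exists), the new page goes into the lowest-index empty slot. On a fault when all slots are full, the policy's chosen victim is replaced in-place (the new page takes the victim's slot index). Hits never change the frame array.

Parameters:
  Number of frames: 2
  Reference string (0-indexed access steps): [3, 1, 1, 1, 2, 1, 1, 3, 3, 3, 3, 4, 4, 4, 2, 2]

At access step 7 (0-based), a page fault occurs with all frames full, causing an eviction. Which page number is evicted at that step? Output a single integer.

Answer: 1

Derivation:
Step 0: ref 3 -> FAULT, frames=[3,-]
Step 1: ref 1 -> FAULT, frames=[3,1]
Step 2: ref 1 -> HIT, frames=[3,1]
Step 3: ref 1 -> HIT, frames=[3,1]
Step 4: ref 2 -> FAULT, evict 3, frames=[2,1]
Step 5: ref 1 -> HIT, frames=[2,1]
Step 6: ref 1 -> HIT, frames=[2,1]
Step 7: ref 3 -> FAULT, evict 1, frames=[2,3]
At step 7: evicted page 1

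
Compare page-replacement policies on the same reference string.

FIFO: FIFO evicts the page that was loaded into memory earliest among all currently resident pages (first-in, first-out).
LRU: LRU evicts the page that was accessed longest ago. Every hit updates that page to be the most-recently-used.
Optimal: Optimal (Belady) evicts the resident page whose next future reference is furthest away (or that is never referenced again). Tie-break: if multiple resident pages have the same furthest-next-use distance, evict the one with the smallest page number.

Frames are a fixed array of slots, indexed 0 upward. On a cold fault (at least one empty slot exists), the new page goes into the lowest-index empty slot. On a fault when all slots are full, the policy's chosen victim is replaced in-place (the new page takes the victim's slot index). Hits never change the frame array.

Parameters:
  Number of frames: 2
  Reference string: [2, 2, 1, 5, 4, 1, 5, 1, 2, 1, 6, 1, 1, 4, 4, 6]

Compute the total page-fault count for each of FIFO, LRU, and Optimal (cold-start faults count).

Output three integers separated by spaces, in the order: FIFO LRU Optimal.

--- FIFO ---
  step 0: ref 2 -> FAULT, frames=[2,-] (faults so far: 1)
  step 1: ref 2 -> HIT, frames=[2,-] (faults so far: 1)
  step 2: ref 1 -> FAULT, frames=[2,1] (faults so far: 2)
  step 3: ref 5 -> FAULT, evict 2, frames=[5,1] (faults so far: 3)
  step 4: ref 4 -> FAULT, evict 1, frames=[5,4] (faults so far: 4)
  step 5: ref 1 -> FAULT, evict 5, frames=[1,4] (faults so far: 5)
  step 6: ref 5 -> FAULT, evict 4, frames=[1,5] (faults so far: 6)
  step 7: ref 1 -> HIT, frames=[1,5] (faults so far: 6)
  step 8: ref 2 -> FAULT, evict 1, frames=[2,5] (faults so far: 7)
  step 9: ref 1 -> FAULT, evict 5, frames=[2,1] (faults so far: 8)
  step 10: ref 6 -> FAULT, evict 2, frames=[6,1] (faults so far: 9)
  step 11: ref 1 -> HIT, frames=[6,1] (faults so far: 9)
  step 12: ref 1 -> HIT, frames=[6,1] (faults so far: 9)
  step 13: ref 4 -> FAULT, evict 1, frames=[6,4] (faults so far: 10)
  step 14: ref 4 -> HIT, frames=[6,4] (faults so far: 10)
  step 15: ref 6 -> HIT, frames=[6,4] (faults so far: 10)
  FIFO total faults: 10
--- LRU ---
  step 0: ref 2 -> FAULT, frames=[2,-] (faults so far: 1)
  step 1: ref 2 -> HIT, frames=[2,-] (faults so far: 1)
  step 2: ref 1 -> FAULT, frames=[2,1] (faults so far: 2)
  step 3: ref 5 -> FAULT, evict 2, frames=[5,1] (faults so far: 3)
  step 4: ref 4 -> FAULT, evict 1, frames=[5,4] (faults so far: 4)
  step 5: ref 1 -> FAULT, evict 5, frames=[1,4] (faults so far: 5)
  step 6: ref 5 -> FAULT, evict 4, frames=[1,5] (faults so far: 6)
  step 7: ref 1 -> HIT, frames=[1,5] (faults so far: 6)
  step 8: ref 2 -> FAULT, evict 5, frames=[1,2] (faults so far: 7)
  step 9: ref 1 -> HIT, frames=[1,2] (faults so far: 7)
  step 10: ref 6 -> FAULT, evict 2, frames=[1,6] (faults so far: 8)
  step 11: ref 1 -> HIT, frames=[1,6] (faults so far: 8)
  step 12: ref 1 -> HIT, frames=[1,6] (faults so far: 8)
  step 13: ref 4 -> FAULT, evict 6, frames=[1,4] (faults so far: 9)
  step 14: ref 4 -> HIT, frames=[1,4] (faults so far: 9)
  step 15: ref 6 -> FAULT, evict 1, frames=[6,4] (faults so far: 10)
  LRU total faults: 10
--- Optimal ---
  step 0: ref 2 -> FAULT, frames=[2,-] (faults so far: 1)
  step 1: ref 2 -> HIT, frames=[2,-] (faults so far: 1)
  step 2: ref 1 -> FAULT, frames=[2,1] (faults so far: 2)
  step 3: ref 5 -> FAULT, evict 2, frames=[5,1] (faults so far: 3)
  step 4: ref 4 -> FAULT, evict 5, frames=[4,1] (faults so far: 4)
  step 5: ref 1 -> HIT, frames=[4,1] (faults so far: 4)
  step 6: ref 5 -> FAULT, evict 4, frames=[5,1] (faults so far: 5)
  step 7: ref 1 -> HIT, frames=[5,1] (faults so far: 5)
  step 8: ref 2 -> FAULT, evict 5, frames=[2,1] (faults so far: 6)
  step 9: ref 1 -> HIT, frames=[2,1] (faults so far: 6)
  step 10: ref 6 -> FAULT, evict 2, frames=[6,1] (faults so far: 7)
  step 11: ref 1 -> HIT, frames=[6,1] (faults so far: 7)
  step 12: ref 1 -> HIT, frames=[6,1] (faults so far: 7)
  step 13: ref 4 -> FAULT, evict 1, frames=[6,4] (faults so far: 8)
  step 14: ref 4 -> HIT, frames=[6,4] (faults so far: 8)
  step 15: ref 6 -> HIT, frames=[6,4] (faults so far: 8)
  Optimal total faults: 8

Answer: 10 10 8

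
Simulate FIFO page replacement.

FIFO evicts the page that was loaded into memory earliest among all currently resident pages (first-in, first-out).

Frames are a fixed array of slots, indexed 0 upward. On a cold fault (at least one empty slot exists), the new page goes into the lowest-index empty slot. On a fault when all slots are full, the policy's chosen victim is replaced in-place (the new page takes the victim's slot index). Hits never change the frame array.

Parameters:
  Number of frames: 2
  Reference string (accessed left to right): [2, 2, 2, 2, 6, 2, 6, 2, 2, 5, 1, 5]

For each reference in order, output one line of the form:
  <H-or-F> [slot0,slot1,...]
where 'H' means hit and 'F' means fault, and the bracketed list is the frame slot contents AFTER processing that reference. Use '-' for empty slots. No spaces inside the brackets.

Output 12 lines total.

F [2,-]
H [2,-]
H [2,-]
H [2,-]
F [2,6]
H [2,6]
H [2,6]
H [2,6]
H [2,6]
F [5,6]
F [5,1]
H [5,1]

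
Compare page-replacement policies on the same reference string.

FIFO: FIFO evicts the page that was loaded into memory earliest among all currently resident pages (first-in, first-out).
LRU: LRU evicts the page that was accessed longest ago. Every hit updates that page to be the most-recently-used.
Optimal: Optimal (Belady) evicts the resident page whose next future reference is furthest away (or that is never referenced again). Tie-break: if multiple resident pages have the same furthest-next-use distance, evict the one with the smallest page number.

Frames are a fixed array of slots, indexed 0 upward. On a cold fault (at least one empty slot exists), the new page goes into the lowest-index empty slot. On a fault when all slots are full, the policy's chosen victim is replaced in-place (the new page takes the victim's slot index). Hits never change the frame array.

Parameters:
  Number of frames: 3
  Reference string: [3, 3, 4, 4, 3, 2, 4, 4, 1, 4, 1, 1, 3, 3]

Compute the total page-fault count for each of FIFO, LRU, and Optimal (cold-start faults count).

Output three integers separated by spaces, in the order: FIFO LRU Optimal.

--- FIFO ---
  step 0: ref 3 -> FAULT, frames=[3,-,-] (faults so far: 1)
  step 1: ref 3 -> HIT, frames=[3,-,-] (faults so far: 1)
  step 2: ref 4 -> FAULT, frames=[3,4,-] (faults so far: 2)
  step 3: ref 4 -> HIT, frames=[3,4,-] (faults so far: 2)
  step 4: ref 3 -> HIT, frames=[3,4,-] (faults so far: 2)
  step 5: ref 2 -> FAULT, frames=[3,4,2] (faults so far: 3)
  step 6: ref 4 -> HIT, frames=[3,4,2] (faults so far: 3)
  step 7: ref 4 -> HIT, frames=[3,4,2] (faults so far: 3)
  step 8: ref 1 -> FAULT, evict 3, frames=[1,4,2] (faults so far: 4)
  step 9: ref 4 -> HIT, frames=[1,4,2] (faults so far: 4)
  step 10: ref 1 -> HIT, frames=[1,4,2] (faults so far: 4)
  step 11: ref 1 -> HIT, frames=[1,4,2] (faults so far: 4)
  step 12: ref 3 -> FAULT, evict 4, frames=[1,3,2] (faults so far: 5)
  step 13: ref 3 -> HIT, frames=[1,3,2] (faults so far: 5)
  FIFO total faults: 5
--- LRU ---
  step 0: ref 3 -> FAULT, frames=[3,-,-] (faults so far: 1)
  step 1: ref 3 -> HIT, frames=[3,-,-] (faults so far: 1)
  step 2: ref 4 -> FAULT, frames=[3,4,-] (faults so far: 2)
  step 3: ref 4 -> HIT, frames=[3,4,-] (faults so far: 2)
  step 4: ref 3 -> HIT, frames=[3,4,-] (faults so far: 2)
  step 5: ref 2 -> FAULT, frames=[3,4,2] (faults so far: 3)
  step 6: ref 4 -> HIT, frames=[3,4,2] (faults so far: 3)
  step 7: ref 4 -> HIT, frames=[3,4,2] (faults so far: 3)
  step 8: ref 1 -> FAULT, evict 3, frames=[1,4,2] (faults so far: 4)
  step 9: ref 4 -> HIT, frames=[1,4,2] (faults so far: 4)
  step 10: ref 1 -> HIT, frames=[1,4,2] (faults so far: 4)
  step 11: ref 1 -> HIT, frames=[1,4,2] (faults so far: 4)
  step 12: ref 3 -> FAULT, evict 2, frames=[1,4,3] (faults so far: 5)
  step 13: ref 3 -> HIT, frames=[1,4,3] (faults so far: 5)
  LRU total faults: 5
--- Optimal ---
  step 0: ref 3 -> FAULT, frames=[3,-,-] (faults so far: 1)
  step 1: ref 3 -> HIT, frames=[3,-,-] (faults so far: 1)
  step 2: ref 4 -> FAULT, frames=[3,4,-] (faults so far: 2)
  step 3: ref 4 -> HIT, frames=[3,4,-] (faults so far: 2)
  step 4: ref 3 -> HIT, frames=[3,4,-] (faults so far: 2)
  step 5: ref 2 -> FAULT, frames=[3,4,2] (faults so far: 3)
  step 6: ref 4 -> HIT, frames=[3,4,2] (faults so far: 3)
  step 7: ref 4 -> HIT, frames=[3,4,2] (faults so far: 3)
  step 8: ref 1 -> FAULT, evict 2, frames=[3,4,1] (faults so far: 4)
  step 9: ref 4 -> HIT, frames=[3,4,1] (faults so far: 4)
  step 10: ref 1 -> HIT, frames=[3,4,1] (faults so far: 4)
  step 11: ref 1 -> HIT, frames=[3,4,1] (faults so far: 4)
  step 12: ref 3 -> HIT, frames=[3,4,1] (faults so far: 4)
  step 13: ref 3 -> HIT, frames=[3,4,1] (faults so far: 4)
  Optimal total faults: 4

Answer: 5 5 4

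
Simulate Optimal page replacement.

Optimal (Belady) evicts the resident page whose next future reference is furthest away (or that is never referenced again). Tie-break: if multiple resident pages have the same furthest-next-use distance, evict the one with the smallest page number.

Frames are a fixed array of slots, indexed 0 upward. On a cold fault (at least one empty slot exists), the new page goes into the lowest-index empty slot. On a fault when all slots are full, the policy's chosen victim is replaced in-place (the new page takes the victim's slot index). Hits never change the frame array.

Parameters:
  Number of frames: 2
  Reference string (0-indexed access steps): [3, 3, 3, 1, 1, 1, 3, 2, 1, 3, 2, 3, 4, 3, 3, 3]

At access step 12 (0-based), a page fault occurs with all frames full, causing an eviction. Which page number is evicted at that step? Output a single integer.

Answer: 2

Derivation:
Step 0: ref 3 -> FAULT, frames=[3,-]
Step 1: ref 3 -> HIT, frames=[3,-]
Step 2: ref 3 -> HIT, frames=[3,-]
Step 3: ref 1 -> FAULT, frames=[3,1]
Step 4: ref 1 -> HIT, frames=[3,1]
Step 5: ref 1 -> HIT, frames=[3,1]
Step 6: ref 3 -> HIT, frames=[3,1]
Step 7: ref 2 -> FAULT, evict 3, frames=[2,1]
Step 8: ref 1 -> HIT, frames=[2,1]
Step 9: ref 3 -> FAULT, evict 1, frames=[2,3]
Step 10: ref 2 -> HIT, frames=[2,3]
Step 11: ref 3 -> HIT, frames=[2,3]
Step 12: ref 4 -> FAULT, evict 2, frames=[4,3]
At step 12: evicted page 2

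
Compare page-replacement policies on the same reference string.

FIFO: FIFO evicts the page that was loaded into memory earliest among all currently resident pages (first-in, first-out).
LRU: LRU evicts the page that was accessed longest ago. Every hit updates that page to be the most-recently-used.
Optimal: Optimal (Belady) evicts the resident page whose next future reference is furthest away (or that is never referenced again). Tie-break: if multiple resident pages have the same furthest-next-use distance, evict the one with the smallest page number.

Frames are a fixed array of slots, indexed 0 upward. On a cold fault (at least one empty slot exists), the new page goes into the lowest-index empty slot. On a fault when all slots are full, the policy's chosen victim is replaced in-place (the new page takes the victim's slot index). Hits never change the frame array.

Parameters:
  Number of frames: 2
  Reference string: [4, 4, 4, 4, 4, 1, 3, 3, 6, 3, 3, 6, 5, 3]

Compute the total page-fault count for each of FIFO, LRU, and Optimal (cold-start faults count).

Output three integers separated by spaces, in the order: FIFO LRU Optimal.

Answer: 6 6 5

Derivation:
--- FIFO ---
  step 0: ref 4 -> FAULT, frames=[4,-] (faults so far: 1)
  step 1: ref 4 -> HIT, frames=[4,-] (faults so far: 1)
  step 2: ref 4 -> HIT, frames=[4,-] (faults so far: 1)
  step 3: ref 4 -> HIT, frames=[4,-] (faults so far: 1)
  step 4: ref 4 -> HIT, frames=[4,-] (faults so far: 1)
  step 5: ref 1 -> FAULT, frames=[4,1] (faults so far: 2)
  step 6: ref 3 -> FAULT, evict 4, frames=[3,1] (faults so far: 3)
  step 7: ref 3 -> HIT, frames=[3,1] (faults so far: 3)
  step 8: ref 6 -> FAULT, evict 1, frames=[3,6] (faults so far: 4)
  step 9: ref 3 -> HIT, frames=[3,6] (faults so far: 4)
  step 10: ref 3 -> HIT, frames=[3,6] (faults so far: 4)
  step 11: ref 6 -> HIT, frames=[3,6] (faults so far: 4)
  step 12: ref 5 -> FAULT, evict 3, frames=[5,6] (faults so far: 5)
  step 13: ref 3 -> FAULT, evict 6, frames=[5,3] (faults so far: 6)
  FIFO total faults: 6
--- LRU ---
  step 0: ref 4 -> FAULT, frames=[4,-] (faults so far: 1)
  step 1: ref 4 -> HIT, frames=[4,-] (faults so far: 1)
  step 2: ref 4 -> HIT, frames=[4,-] (faults so far: 1)
  step 3: ref 4 -> HIT, frames=[4,-] (faults so far: 1)
  step 4: ref 4 -> HIT, frames=[4,-] (faults so far: 1)
  step 5: ref 1 -> FAULT, frames=[4,1] (faults so far: 2)
  step 6: ref 3 -> FAULT, evict 4, frames=[3,1] (faults so far: 3)
  step 7: ref 3 -> HIT, frames=[3,1] (faults so far: 3)
  step 8: ref 6 -> FAULT, evict 1, frames=[3,6] (faults so far: 4)
  step 9: ref 3 -> HIT, frames=[3,6] (faults so far: 4)
  step 10: ref 3 -> HIT, frames=[3,6] (faults so far: 4)
  step 11: ref 6 -> HIT, frames=[3,6] (faults so far: 4)
  step 12: ref 5 -> FAULT, evict 3, frames=[5,6] (faults so far: 5)
  step 13: ref 3 -> FAULT, evict 6, frames=[5,3] (faults so far: 6)
  LRU total faults: 6
--- Optimal ---
  step 0: ref 4 -> FAULT, frames=[4,-] (faults so far: 1)
  step 1: ref 4 -> HIT, frames=[4,-] (faults so far: 1)
  step 2: ref 4 -> HIT, frames=[4,-] (faults so far: 1)
  step 3: ref 4 -> HIT, frames=[4,-] (faults so far: 1)
  step 4: ref 4 -> HIT, frames=[4,-] (faults so far: 1)
  step 5: ref 1 -> FAULT, frames=[4,1] (faults so far: 2)
  step 6: ref 3 -> FAULT, evict 1, frames=[4,3] (faults so far: 3)
  step 7: ref 3 -> HIT, frames=[4,3] (faults so far: 3)
  step 8: ref 6 -> FAULT, evict 4, frames=[6,3] (faults so far: 4)
  step 9: ref 3 -> HIT, frames=[6,3] (faults so far: 4)
  step 10: ref 3 -> HIT, frames=[6,3] (faults so far: 4)
  step 11: ref 6 -> HIT, frames=[6,3] (faults so far: 4)
  step 12: ref 5 -> FAULT, evict 6, frames=[5,3] (faults so far: 5)
  step 13: ref 3 -> HIT, frames=[5,3] (faults so far: 5)
  Optimal total faults: 5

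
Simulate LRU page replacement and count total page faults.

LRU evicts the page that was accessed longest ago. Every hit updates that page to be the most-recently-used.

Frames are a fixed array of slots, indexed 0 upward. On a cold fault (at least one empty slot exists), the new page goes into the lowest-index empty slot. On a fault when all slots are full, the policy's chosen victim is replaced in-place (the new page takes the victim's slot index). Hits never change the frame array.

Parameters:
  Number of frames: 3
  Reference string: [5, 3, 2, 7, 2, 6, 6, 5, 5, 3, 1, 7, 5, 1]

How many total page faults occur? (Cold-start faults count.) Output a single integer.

Step 0: ref 5 → FAULT, frames=[5,-,-]
Step 1: ref 3 → FAULT, frames=[5,3,-]
Step 2: ref 2 → FAULT, frames=[5,3,2]
Step 3: ref 7 → FAULT (evict 5), frames=[7,3,2]
Step 4: ref 2 → HIT, frames=[7,3,2]
Step 5: ref 6 → FAULT (evict 3), frames=[7,6,2]
Step 6: ref 6 → HIT, frames=[7,6,2]
Step 7: ref 5 → FAULT (evict 7), frames=[5,6,2]
Step 8: ref 5 → HIT, frames=[5,6,2]
Step 9: ref 3 → FAULT (evict 2), frames=[5,6,3]
Step 10: ref 1 → FAULT (evict 6), frames=[5,1,3]
Step 11: ref 7 → FAULT (evict 5), frames=[7,1,3]
Step 12: ref 5 → FAULT (evict 3), frames=[7,1,5]
Step 13: ref 1 → HIT, frames=[7,1,5]
Total faults: 10

Answer: 10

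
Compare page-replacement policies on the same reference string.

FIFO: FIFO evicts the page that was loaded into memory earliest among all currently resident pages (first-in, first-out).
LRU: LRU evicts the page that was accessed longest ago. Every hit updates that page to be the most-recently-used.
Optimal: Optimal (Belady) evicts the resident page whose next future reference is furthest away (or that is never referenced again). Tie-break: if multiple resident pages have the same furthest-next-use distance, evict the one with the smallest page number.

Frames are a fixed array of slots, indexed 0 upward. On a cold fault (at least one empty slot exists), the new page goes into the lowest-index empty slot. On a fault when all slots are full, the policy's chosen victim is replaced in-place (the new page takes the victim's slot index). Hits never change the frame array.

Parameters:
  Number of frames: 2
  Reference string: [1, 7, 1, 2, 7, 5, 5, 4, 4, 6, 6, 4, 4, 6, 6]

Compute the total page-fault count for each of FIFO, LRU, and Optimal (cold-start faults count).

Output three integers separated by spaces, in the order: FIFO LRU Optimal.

--- FIFO ---
  step 0: ref 1 -> FAULT, frames=[1,-] (faults so far: 1)
  step 1: ref 7 -> FAULT, frames=[1,7] (faults so far: 2)
  step 2: ref 1 -> HIT, frames=[1,7] (faults so far: 2)
  step 3: ref 2 -> FAULT, evict 1, frames=[2,7] (faults so far: 3)
  step 4: ref 7 -> HIT, frames=[2,7] (faults so far: 3)
  step 5: ref 5 -> FAULT, evict 7, frames=[2,5] (faults so far: 4)
  step 6: ref 5 -> HIT, frames=[2,5] (faults so far: 4)
  step 7: ref 4 -> FAULT, evict 2, frames=[4,5] (faults so far: 5)
  step 8: ref 4 -> HIT, frames=[4,5] (faults so far: 5)
  step 9: ref 6 -> FAULT, evict 5, frames=[4,6] (faults so far: 6)
  step 10: ref 6 -> HIT, frames=[4,6] (faults so far: 6)
  step 11: ref 4 -> HIT, frames=[4,6] (faults so far: 6)
  step 12: ref 4 -> HIT, frames=[4,6] (faults so far: 6)
  step 13: ref 6 -> HIT, frames=[4,6] (faults so far: 6)
  step 14: ref 6 -> HIT, frames=[4,6] (faults so far: 6)
  FIFO total faults: 6
--- LRU ---
  step 0: ref 1 -> FAULT, frames=[1,-] (faults so far: 1)
  step 1: ref 7 -> FAULT, frames=[1,7] (faults so far: 2)
  step 2: ref 1 -> HIT, frames=[1,7] (faults so far: 2)
  step 3: ref 2 -> FAULT, evict 7, frames=[1,2] (faults so far: 3)
  step 4: ref 7 -> FAULT, evict 1, frames=[7,2] (faults so far: 4)
  step 5: ref 5 -> FAULT, evict 2, frames=[7,5] (faults so far: 5)
  step 6: ref 5 -> HIT, frames=[7,5] (faults so far: 5)
  step 7: ref 4 -> FAULT, evict 7, frames=[4,5] (faults so far: 6)
  step 8: ref 4 -> HIT, frames=[4,5] (faults so far: 6)
  step 9: ref 6 -> FAULT, evict 5, frames=[4,6] (faults so far: 7)
  step 10: ref 6 -> HIT, frames=[4,6] (faults so far: 7)
  step 11: ref 4 -> HIT, frames=[4,6] (faults so far: 7)
  step 12: ref 4 -> HIT, frames=[4,6] (faults so far: 7)
  step 13: ref 6 -> HIT, frames=[4,6] (faults so far: 7)
  step 14: ref 6 -> HIT, frames=[4,6] (faults so far: 7)
  LRU total faults: 7
--- Optimal ---
  step 0: ref 1 -> FAULT, frames=[1,-] (faults so far: 1)
  step 1: ref 7 -> FAULT, frames=[1,7] (faults so far: 2)
  step 2: ref 1 -> HIT, frames=[1,7] (faults so far: 2)
  step 3: ref 2 -> FAULT, evict 1, frames=[2,7] (faults so far: 3)
  step 4: ref 7 -> HIT, frames=[2,7] (faults so far: 3)
  step 5: ref 5 -> FAULT, evict 2, frames=[5,7] (faults so far: 4)
  step 6: ref 5 -> HIT, frames=[5,7] (faults so far: 4)
  step 7: ref 4 -> FAULT, evict 5, frames=[4,7] (faults so far: 5)
  step 8: ref 4 -> HIT, frames=[4,7] (faults so far: 5)
  step 9: ref 6 -> FAULT, evict 7, frames=[4,6] (faults so far: 6)
  step 10: ref 6 -> HIT, frames=[4,6] (faults so far: 6)
  step 11: ref 4 -> HIT, frames=[4,6] (faults so far: 6)
  step 12: ref 4 -> HIT, frames=[4,6] (faults so far: 6)
  step 13: ref 6 -> HIT, frames=[4,6] (faults so far: 6)
  step 14: ref 6 -> HIT, frames=[4,6] (faults so far: 6)
  Optimal total faults: 6

Answer: 6 7 6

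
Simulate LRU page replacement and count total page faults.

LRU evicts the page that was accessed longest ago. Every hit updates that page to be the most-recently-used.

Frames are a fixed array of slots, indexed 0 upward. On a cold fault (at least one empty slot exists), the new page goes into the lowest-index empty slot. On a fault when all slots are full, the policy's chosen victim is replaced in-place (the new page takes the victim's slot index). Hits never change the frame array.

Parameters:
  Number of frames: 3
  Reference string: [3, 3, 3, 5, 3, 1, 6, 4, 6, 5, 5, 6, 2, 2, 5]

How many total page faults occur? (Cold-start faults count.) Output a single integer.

Answer: 7

Derivation:
Step 0: ref 3 → FAULT, frames=[3,-,-]
Step 1: ref 3 → HIT, frames=[3,-,-]
Step 2: ref 3 → HIT, frames=[3,-,-]
Step 3: ref 5 → FAULT, frames=[3,5,-]
Step 4: ref 3 → HIT, frames=[3,5,-]
Step 5: ref 1 → FAULT, frames=[3,5,1]
Step 6: ref 6 → FAULT (evict 5), frames=[3,6,1]
Step 7: ref 4 → FAULT (evict 3), frames=[4,6,1]
Step 8: ref 6 → HIT, frames=[4,6,1]
Step 9: ref 5 → FAULT (evict 1), frames=[4,6,5]
Step 10: ref 5 → HIT, frames=[4,6,5]
Step 11: ref 6 → HIT, frames=[4,6,5]
Step 12: ref 2 → FAULT (evict 4), frames=[2,6,5]
Step 13: ref 2 → HIT, frames=[2,6,5]
Step 14: ref 5 → HIT, frames=[2,6,5]
Total faults: 7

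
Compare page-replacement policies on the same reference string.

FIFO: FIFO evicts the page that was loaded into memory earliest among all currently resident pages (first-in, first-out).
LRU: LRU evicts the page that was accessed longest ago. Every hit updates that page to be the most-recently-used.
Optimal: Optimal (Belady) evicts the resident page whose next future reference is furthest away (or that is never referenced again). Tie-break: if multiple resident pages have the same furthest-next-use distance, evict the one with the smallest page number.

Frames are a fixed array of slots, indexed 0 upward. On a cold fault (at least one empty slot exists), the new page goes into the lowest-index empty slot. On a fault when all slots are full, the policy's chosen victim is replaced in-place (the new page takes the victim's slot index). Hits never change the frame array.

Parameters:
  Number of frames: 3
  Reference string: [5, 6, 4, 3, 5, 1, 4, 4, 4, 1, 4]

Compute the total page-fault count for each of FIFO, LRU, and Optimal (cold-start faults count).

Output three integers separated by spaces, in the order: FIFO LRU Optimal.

Answer: 7 7 5

Derivation:
--- FIFO ---
  step 0: ref 5 -> FAULT, frames=[5,-,-] (faults so far: 1)
  step 1: ref 6 -> FAULT, frames=[5,6,-] (faults so far: 2)
  step 2: ref 4 -> FAULT, frames=[5,6,4] (faults so far: 3)
  step 3: ref 3 -> FAULT, evict 5, frames=[3,6,4] (faults so far: 4)
  step 4: ref 5 -> FAULT, evict 6, frames=[3,5,4] (faults so far: 5)
  step 5: ref 1 -> FAULT, evict 4, frames=[3,5,1] (faults so far: 6)
  step 6: ref 4 -> FAULT, evict 3, frames=[4,5,1] (faults so far: 7)
  step 7: ref 4 -> HIT, frames=[4,5,1] (faults so far: 7)
  step 8: ref 4 -> HIT, frames=[4,5,1] (faults so far: 7)
  step 9: ref 1 -> HIT, frames=[4,5,1] (faults so far: 7)
  step 10: ref 4 -> HIT, frames=[4,5,1] (faults so far: 7)
  FIFO total faults: 7
--- LRU ---
  step 0: ref 5 -> FAULT, frames=[5,-,-] (faults so far: 1)
  step 1: ref 6 -> FAULT, frames=[5,6,-] (faults so far: 2)
  step 2: ref 4 -> FAULT, frames=[5,6,4] (faults so far: 3)
  step 3: ref 3 -> FAULT, evict 5, frames=[3,6,4] (faults so far: 4)
  step 4: ref 5 -> FAULT, evict 6, frames=[3,5,4] (faults so far: 5)
  step 5: ref 1 -> FAULT, evict 4, frames=[3,5,1] (faults so far: 6)
  step 6: ref 4 -> FAULT, evict 3, frames=[4,5,1] (faults so far: 7)
  step 7: ref 4 -> HIT, frames=[4,5,1] (faults so far: 7)
  step 8: ref 4 -> HIT, frames=[4,5,1] (faults so far: 7)
  step 9: ref 1 -> HIT, frames=[4,5,1] (faults so far: 7)
  step 10: ref 4 -> HIT, frames=[4,5,1] (faults so far: 7)
  LRU total faults: 7
--- Optimal ---
  step 0: ref 5 -> FAULT, frames=[5,-,-] (faults so far: 1)
  step 1: ref 6 -> FAULT, frames=[5,6,-] (faults so far: 2)
  step 2: ref 4 -> FAULT, frames=[5,6,4] (faults so far: 3)
  step 3: ref 3 -> FAULT, evict 6, frames=[5,3,4] (faults so far: 4)
  step 4: ref 5 -> HIT, frames=[5,3,4] (faults so far: 4)
  step 5: ref 1 -> FAULT, evict 3, frames=[5,1,4] (faults so far: 5)
  step 6: ref 4 -> HIT, frames=[5,1,4] (faults so far: 5)
  step 7: ref 4 -> HIT, frames=[5,1,4] (faults so far: 5)
  step 8: ref 4 -> HIT, frames=[5,1,4] (faults so far: 5)
  step 9: ref 1 -> HIT, frames=[5,1,4] (faults so far: 5)
  step 10: ref 4 -> HIT, frames=[5,1,4] (faults so far: 5)
  Optimal total faults: 5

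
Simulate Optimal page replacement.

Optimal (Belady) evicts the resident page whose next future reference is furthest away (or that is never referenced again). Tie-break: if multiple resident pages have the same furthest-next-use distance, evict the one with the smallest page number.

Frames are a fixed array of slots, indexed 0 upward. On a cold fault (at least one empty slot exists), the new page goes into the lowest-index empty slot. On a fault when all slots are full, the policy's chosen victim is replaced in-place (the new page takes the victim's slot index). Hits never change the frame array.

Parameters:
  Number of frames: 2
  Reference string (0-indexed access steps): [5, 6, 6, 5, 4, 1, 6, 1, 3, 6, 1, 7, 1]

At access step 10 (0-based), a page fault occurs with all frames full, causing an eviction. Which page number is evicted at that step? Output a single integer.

Answer: 3

Derivation:
Step 0: ref 5 -> FAULT, frames=[5,-]
Step 1: ref 6 -> FAULT, frames=[5,6]
Step 2: ref 6 -> HIT, frames=[5,6]
Step 3: ref 5 -> HIT, frames=[5,6]
Step 4: ref 4 -> FAULT, evict 5, frames=[4,6]
Step 5: ref 1 -> FAULT, evict 4, frames=[1,6]
Step 6: ref 6 -> HIT, frames=[1,6]
Step 7: ref 1 -> HIT, frames=[1,6]
Step 8: ref 3 -> FAULT, evict 1, frames=[3,6]
Step 9: ref 6 -> HIT, frames=[3,6]
Step 10: ref 1 -> FAULT, evict 3, frames=[1,6]
At step 10: evicted page 3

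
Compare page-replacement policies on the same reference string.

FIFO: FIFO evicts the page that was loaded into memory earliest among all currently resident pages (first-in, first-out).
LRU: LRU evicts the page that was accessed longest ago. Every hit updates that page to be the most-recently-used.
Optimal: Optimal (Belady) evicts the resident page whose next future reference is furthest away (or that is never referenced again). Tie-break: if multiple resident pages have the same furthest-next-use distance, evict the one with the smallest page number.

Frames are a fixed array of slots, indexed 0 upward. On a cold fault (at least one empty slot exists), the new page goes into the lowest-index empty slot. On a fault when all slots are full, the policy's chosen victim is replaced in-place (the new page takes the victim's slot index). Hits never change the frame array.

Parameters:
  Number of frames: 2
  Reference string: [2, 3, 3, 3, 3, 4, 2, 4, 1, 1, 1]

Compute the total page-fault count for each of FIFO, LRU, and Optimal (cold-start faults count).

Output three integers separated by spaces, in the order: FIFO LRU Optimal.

Answer: 5 5 4

Derivation:
--- FIFO ---
  step 0: ref 2 -> FAULT, frames=[2,-] (faults so far: 1)
  step 1: ref 3 -> FAULT, frames=[2,3] (faults so far: 2)
  step 2: ref 3 -> HIT, frames=[2,3] (faults so far: 2)
  step 3: ref 3 -> HIT, frames=[2,3] (faults so far: 2)
  step 4: ref 3 -> HIT, frames=[2,3] (faults so far: 2)
  step 5: ref 4 -> FAULT, evict 2, frames=[4,3] (faults so far: 3)
  step 6: ref 2 -> FAULT, evict 3, frames=[4,2] (faults so far: 4)
  step 7: ref 4 -> HIT, frames=[4,2] (faults so far: 4)
  step 8: ref 1 -> FAULT, evict 4, frames=[1,2] (faults so far: 5)
  step 9: ref 1 -> HIT, frames=[1,2] (faults so far: 5)
  step 10: ref 1 -> HIT, frames=[1,2] (faults so far: 5)
  FIFO total faults: 5
--- LRU ---
  step 0: ref 2 -> FAULT, frames=[2,-] (faults so far: 1)
  step 1: ref 3 -> FAULT, frames=[2,3] (faults so far: 2)
  step 2: ref 3 -> HIT, frames=[2,3] (faults so far: 2)
  step 3: ref 3 -> HIT, frames=[2,3] (faults so far: 2)
  step 4: ref 3 -> HIT, frames=[2,3] (faults so far: 2)
  step 5: ref 4 -> FAULT, evict 2, frames=[4,3] (faults so far: 3)
  step 6: ref 2 -> FAULT, evict 3, frames=[4,2] (faults so far: 4)
  step 7: ref 4 -> HIT, frames=[4,2] (faults so far: 4)
  step 8: ref 1 -> FAULT, evict 2, frames=[4,1] (faults so far: 5)
  step 9: ref 1 -> HIT, frames=[4,1] (faults so far: 5)
  step 10: ref 1 -> HIT, frames=[4,1] (faults so far: 5)
  LRU total faults: 5
--- Optimal ---
  step 0: ref 2 -> FAULT, frames=[2,-] (faults so far: 1)
  step 1: ref 3 -> FAULT, frames=[2,3] (faults so far: 2)
  step 2: ref 3 -> HIT, frames=[2,3] (faults so far: 2)
  step 3: ref 3 -> HIT, frames=[2,3] (faults so far: 2)
  step 4: ref 3 -> HIT, frames=[2,3] (faults so far: 2)
  step 5: ref 4 -> FAULT, evict 3, frames=[2,4] (faults so far: 3)
  step 6: ref 2 -> HIT, frames=[2,4] (faults so far: 3)
  step 7: ref 4 -> HIT, frames=[2,4] (faults so far: 3)
  step 8: ref 1 -> FAULT, evict 2, frames=[1,4] (faults so far: 4)
  step 9: ref 1 -> HIT, frames=[1,4] (faults so far: 4)
  step 10: ref 1 -> HIT, frames=[1,4] (faults so far: 4)
  Optimal total faults: 4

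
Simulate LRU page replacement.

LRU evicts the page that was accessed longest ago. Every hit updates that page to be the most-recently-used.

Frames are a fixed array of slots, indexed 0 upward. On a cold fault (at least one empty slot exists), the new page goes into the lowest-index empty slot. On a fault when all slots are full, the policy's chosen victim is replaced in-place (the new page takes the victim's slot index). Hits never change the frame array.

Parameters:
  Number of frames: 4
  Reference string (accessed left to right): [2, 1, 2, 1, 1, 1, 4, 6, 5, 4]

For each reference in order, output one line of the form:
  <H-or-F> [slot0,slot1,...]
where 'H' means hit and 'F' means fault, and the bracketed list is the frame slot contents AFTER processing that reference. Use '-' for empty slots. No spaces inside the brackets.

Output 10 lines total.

F [2,-,-,-]
F [2,1,-,-]
H [2,1,-,-]
H [2,1,-,-]
H [2,1,-,-]
H [2,1,-,-]
F [2,1,4,-]
F [2,1,4,6]
F [5,1,4,6]
H [5,1,4,6]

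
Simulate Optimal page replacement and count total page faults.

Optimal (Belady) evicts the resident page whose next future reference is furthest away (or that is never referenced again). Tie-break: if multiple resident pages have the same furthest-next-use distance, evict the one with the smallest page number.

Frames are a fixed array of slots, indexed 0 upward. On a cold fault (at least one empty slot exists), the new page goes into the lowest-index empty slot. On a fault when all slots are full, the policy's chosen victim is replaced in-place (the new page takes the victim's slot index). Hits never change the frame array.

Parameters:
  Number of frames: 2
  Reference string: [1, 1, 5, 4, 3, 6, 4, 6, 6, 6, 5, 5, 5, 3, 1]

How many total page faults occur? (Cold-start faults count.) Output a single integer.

Step 0: ref 1 → FAULT, frames=[1,-]
Step 1: ref 1 → HIT, frames=[1,-]
Step 2: ref 5 → FAULT, frames=[1,5]
Step 3: ref 4 → FAULT (evict 1), frames=[4,5]
Step 4: ref 3 → FAULT (evict 5), frames=[4,3]
Step 5: ref 6 → FAULT (evict 3), frames=[4,6]
Step 6: ref 4 → HIT, frames=[4,6]
Step 7: ref 6 → HIT, frames=[4,6]
Step 8: ref 6 → HIT, frames=[4,6]
Step 9: ref 6 → HIT, frames=[4,6]
Step 10: ref 5 → FAULT (evict 4), frames=[5,6]
Step 11: ref 5 → HIT, frames=[5,6]
Step 12: ref 5 → HIT, frames=[5,6]
Step 13: ref 3 → FAULT (evict 5), frames=[3,6]
Step 14: ref 1 → FAULT (evict 3), frames=[1,6]
Total faults: 8

Answer: 8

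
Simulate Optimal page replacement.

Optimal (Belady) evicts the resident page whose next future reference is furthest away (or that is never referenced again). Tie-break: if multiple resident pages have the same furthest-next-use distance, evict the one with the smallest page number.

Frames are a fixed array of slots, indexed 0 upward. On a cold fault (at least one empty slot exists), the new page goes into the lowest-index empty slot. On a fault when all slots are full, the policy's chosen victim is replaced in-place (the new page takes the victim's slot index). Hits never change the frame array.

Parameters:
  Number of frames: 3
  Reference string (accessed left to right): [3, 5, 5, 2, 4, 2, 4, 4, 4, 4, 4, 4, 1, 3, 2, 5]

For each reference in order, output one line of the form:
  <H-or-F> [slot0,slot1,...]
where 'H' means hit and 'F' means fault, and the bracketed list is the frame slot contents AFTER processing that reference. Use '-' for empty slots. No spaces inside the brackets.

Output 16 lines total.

F [3,-,-]
F [3,5,-]
H [3,5,-]
F [3,5,2]
F [3,4,2]
H [3,4,2]
H [3,4,2]
H [3,4,2]
H [3,4,2]
H [3,4,2]
H [3,4,2]
H [3,4,2]
F [3,1,2]
H [3,1,2]
H [3,1,2]
F [3,5,2]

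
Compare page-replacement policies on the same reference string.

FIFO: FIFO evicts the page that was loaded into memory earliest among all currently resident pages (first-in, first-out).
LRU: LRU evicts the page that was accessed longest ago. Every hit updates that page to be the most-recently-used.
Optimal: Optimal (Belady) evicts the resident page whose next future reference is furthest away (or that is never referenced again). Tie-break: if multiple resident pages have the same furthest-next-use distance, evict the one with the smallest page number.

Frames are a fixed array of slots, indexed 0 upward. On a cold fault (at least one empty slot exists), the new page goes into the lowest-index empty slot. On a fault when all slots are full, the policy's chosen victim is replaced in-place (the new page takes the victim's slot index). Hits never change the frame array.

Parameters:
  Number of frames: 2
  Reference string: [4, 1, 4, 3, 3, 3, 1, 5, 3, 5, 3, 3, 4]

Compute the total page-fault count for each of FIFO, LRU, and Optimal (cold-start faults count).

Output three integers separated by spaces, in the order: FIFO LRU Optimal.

--- FIFO ---
  step 0: ref 4 -> FAULT, frames=[4,-] (faults so far: 1)
  step 1: ref 1 -> FAULT, frames=[4,1] (faults so far: 2)
  step 2: ref 4 -> HIT, frames=[4,1] (faults so far: 2)
  step 3: ref 3 -> FAULT, evict 4, frames=[3,1] (faults so far: 3)
  step 4: ref 3 -> HIT, frames=[3,1] (faults so far: 3)
  step 5: ref 3 -> HIT, frames=[3,1] (faults so far: 3)
  step 6: ref 1 -> HIT, frames=[3,1] (faults so far: 3)
  step 7: ref 5 -> FAULT, evict 1, frames=[3,5] (faults so far: 4)
  step 8: ref 3 -> HIT, frames=[3,5] (faults so far: 4)
  step 9: ref 5 -> HIT, frames=[3,5] (faults so far: 4)
  step 10: ref 3 -> HIT, frames=[3,5] (faults so far: 4)
  step 11: ref 3 -> HIT, frames=[3,5] (faults so far: 4)
  step 12: ref 4 -> FAULT, evict 3, frames=[4,5] (faults so far: 5)
  FIFO total faults: 5
--- LRU ---
  step 0: ref 4 -> FAULT, frames=[4,-] (faults so far: 1)
  step 1: ref 1 -> FAULT, frames=[4,1] (faults so far: 2)
  step 2: ref 4 -> HIT, frames=[4,1] (faults so far: 2)
  step 3: ref 3 -> FAULT, evict 1, frames=[4,3] (faults so far: 3)
  step 4: ref 3 -> HIT, frames=[4,3] (faults so far: 3)
  step 5: ref 3 -> HIT, frames=[4,3] (faults so far: 3)
  step 6: ref 1 -> FAULT, evict 4, frames=[1,3] (faults so far: 4)
  step 7: ref 5 -> FAULT, evict 3, frames=[1,5] (faults so far: 5)
  step 8: ref 3 -> FAULT, evict 1, frames=[3,5] (faults so far: 6)
  step 9: ref 5 -> HIT, frames=[3,5] (faults so far: 6)
  step 10: ref 3 -> HIT, frames=[3,5] (faults so far: 6)
  step 11: ref 3 -> HIT, frames=[3,5] (faults so far: 6)
  step 12: ref 4 -> FAULT, evict 5, frames=[3,4] (faults so far: 7)
  LRU total faults: 7
--- Optimal ---
  step 0: ref 4 -> FAULT, frames=[4,-] (faults so far: 1)
  step 1: ref 1 -> FAULT, frames=[4,1] (faults so far: 2)
  step 2: ref 4 -> HIT, frames=[4,1] (faults so far: 2)
  step 3: ref 3 -> FAULT, evict 4, frames=[3,1] (faults so far: 3)
  step 4: ref 3 -> HIT, frames=[3,1] (faults so far: 3)
  step 5: ref 3 -> HIT, frames=[3,1] (faults so far: 3)
  step 6: ref 1 -> HIT, frames=[3,1] (faults so far: 3)
  step 7: ref 5 -> FAULT, evict 1, frames=[3,5] (faults so far: 4)
  step 8: ref 3 -> HIT, frames=[3,5] (faults so far: 4)
  step 9: ref 5 -> HIT, frames=[3,5] (faults so far: 4)
  step 10: ref 3 -> HIT, frames=[3,5] (faults so far: 4)
  step 11: ref 3 -> HIT, frames=[3,5] (faults so far: 4)
  step 12: ref 4 -> FAULT, evict 3, frames=[4,5] (faults so far: 5)
  Optimal total faults: 5

Answer: 5 7 5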